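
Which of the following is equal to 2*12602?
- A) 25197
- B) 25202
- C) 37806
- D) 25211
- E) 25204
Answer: E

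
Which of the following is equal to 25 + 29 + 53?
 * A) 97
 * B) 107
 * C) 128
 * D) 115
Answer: B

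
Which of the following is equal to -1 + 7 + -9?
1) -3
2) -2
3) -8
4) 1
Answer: 1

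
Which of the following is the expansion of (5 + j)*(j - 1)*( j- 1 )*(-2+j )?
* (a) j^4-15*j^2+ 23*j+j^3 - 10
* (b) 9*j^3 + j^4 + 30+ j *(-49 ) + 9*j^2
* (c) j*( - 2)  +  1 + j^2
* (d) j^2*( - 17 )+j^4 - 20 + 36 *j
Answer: a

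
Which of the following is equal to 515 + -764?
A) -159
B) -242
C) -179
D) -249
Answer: D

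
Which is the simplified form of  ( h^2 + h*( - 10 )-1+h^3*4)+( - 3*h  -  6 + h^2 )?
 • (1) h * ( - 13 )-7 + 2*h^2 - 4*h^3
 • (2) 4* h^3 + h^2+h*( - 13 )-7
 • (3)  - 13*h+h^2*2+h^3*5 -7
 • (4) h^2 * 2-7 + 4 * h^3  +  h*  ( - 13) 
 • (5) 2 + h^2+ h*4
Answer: 4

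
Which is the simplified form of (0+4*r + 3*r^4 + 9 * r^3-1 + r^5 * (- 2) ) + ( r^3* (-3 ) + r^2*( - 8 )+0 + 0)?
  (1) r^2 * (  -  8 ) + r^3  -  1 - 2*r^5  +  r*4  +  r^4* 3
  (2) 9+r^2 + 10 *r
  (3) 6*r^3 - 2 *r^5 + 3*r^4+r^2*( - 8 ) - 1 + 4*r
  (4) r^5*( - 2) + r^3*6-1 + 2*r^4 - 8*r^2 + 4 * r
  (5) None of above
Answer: 3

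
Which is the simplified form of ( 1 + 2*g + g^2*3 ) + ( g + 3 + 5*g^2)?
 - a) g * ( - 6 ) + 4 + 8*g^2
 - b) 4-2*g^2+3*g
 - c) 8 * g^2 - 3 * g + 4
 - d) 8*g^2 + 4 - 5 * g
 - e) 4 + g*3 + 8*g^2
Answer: e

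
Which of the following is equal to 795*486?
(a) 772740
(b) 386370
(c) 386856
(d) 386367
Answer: b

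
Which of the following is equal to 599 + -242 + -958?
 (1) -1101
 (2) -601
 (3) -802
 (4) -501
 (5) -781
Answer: 2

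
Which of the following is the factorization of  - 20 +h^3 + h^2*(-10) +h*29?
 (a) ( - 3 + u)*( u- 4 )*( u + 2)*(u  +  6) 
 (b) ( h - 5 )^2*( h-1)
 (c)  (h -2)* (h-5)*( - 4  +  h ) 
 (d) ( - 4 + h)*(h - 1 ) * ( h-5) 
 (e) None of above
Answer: d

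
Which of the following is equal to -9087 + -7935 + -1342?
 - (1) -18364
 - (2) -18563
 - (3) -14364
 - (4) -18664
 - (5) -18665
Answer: 1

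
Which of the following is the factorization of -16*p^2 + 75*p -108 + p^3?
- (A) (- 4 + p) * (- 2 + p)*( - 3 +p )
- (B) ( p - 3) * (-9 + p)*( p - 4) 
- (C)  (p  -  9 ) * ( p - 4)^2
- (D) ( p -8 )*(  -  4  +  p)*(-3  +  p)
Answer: B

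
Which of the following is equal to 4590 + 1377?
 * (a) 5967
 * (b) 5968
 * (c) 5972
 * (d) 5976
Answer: a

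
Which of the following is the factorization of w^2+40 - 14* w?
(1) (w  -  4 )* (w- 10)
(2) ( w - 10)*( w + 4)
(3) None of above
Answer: 1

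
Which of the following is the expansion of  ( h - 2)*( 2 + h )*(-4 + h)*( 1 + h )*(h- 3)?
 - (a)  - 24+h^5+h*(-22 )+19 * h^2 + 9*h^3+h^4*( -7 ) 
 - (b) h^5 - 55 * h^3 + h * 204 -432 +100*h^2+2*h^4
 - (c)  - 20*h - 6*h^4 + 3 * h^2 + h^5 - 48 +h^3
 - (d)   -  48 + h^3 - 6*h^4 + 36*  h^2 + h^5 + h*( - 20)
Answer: d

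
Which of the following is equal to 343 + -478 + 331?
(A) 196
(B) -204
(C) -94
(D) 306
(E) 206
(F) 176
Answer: A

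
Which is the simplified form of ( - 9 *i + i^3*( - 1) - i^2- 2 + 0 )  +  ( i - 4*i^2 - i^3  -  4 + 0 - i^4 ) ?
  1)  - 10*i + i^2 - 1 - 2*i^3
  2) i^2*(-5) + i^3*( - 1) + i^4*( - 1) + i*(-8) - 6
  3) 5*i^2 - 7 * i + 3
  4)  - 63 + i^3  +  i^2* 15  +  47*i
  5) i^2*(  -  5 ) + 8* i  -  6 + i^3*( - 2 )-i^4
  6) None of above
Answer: 6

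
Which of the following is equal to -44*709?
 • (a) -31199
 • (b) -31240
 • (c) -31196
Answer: c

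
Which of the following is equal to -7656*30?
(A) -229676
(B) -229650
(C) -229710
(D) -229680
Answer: D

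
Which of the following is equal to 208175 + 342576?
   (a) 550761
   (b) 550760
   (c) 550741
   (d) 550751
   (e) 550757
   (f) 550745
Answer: d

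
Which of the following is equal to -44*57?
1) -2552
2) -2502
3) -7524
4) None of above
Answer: 4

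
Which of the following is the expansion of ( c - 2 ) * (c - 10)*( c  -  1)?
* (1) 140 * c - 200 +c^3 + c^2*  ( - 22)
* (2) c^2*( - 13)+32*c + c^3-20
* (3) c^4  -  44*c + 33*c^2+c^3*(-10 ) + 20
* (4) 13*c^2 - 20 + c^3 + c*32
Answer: 2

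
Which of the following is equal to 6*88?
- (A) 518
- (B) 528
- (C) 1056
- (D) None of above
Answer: B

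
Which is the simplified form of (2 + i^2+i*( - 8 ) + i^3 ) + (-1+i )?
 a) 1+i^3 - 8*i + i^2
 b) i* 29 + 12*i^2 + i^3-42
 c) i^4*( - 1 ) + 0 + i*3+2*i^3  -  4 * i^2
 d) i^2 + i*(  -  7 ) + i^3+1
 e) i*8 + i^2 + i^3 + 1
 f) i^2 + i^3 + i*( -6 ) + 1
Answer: d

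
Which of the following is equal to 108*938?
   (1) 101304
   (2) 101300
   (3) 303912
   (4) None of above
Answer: 1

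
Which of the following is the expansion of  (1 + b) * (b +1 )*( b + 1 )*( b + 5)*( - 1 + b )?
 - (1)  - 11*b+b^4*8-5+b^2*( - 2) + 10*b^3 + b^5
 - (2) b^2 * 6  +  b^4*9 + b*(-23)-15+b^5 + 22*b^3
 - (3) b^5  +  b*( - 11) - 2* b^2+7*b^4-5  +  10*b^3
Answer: 3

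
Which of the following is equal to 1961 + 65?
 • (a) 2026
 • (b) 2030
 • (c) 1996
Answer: a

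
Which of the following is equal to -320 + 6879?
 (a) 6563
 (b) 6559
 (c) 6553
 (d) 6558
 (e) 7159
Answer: b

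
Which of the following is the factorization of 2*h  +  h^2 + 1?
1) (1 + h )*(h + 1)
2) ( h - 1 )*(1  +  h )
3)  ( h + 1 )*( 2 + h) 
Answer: 1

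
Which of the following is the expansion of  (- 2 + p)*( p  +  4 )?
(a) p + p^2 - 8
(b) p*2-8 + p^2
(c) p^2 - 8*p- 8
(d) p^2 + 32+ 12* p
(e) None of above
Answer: b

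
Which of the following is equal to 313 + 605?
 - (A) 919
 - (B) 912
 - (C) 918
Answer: C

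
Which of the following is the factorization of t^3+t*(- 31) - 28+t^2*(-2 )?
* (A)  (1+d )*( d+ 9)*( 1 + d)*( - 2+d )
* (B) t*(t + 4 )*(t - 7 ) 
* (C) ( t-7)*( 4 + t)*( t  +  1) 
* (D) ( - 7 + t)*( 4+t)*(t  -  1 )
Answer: C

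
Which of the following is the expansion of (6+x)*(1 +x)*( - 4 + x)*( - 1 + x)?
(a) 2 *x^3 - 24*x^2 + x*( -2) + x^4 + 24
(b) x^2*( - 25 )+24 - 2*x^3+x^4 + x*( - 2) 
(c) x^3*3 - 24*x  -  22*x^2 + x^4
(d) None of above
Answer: d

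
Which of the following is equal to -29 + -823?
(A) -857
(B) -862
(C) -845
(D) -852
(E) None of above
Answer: D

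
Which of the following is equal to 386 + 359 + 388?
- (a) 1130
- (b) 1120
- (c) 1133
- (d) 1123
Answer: c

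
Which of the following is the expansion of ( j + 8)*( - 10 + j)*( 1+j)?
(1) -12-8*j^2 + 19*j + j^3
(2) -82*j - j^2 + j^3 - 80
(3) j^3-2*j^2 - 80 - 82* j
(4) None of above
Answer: 2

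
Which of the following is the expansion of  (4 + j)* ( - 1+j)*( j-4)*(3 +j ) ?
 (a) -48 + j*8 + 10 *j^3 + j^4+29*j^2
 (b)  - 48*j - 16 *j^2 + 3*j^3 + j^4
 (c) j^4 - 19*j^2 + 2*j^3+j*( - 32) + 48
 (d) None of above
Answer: c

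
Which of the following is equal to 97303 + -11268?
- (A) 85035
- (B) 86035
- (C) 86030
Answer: B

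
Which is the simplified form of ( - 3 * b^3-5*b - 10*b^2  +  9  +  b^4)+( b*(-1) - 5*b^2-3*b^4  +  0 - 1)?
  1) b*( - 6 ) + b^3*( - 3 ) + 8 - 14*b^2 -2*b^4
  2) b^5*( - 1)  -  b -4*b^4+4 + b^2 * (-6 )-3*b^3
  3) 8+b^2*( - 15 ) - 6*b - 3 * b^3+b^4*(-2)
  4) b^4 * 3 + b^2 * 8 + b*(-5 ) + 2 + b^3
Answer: 3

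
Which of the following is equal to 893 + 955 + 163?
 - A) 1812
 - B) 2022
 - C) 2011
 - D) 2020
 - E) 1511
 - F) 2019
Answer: C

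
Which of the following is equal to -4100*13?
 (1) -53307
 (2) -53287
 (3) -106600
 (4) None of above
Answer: 4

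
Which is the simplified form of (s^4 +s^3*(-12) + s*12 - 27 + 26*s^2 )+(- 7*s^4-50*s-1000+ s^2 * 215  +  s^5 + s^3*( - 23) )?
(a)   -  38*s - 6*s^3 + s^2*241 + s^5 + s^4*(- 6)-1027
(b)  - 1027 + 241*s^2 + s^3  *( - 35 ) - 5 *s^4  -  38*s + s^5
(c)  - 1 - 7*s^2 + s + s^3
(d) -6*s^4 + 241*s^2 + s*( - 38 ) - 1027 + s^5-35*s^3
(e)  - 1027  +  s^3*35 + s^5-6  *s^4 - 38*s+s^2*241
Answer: d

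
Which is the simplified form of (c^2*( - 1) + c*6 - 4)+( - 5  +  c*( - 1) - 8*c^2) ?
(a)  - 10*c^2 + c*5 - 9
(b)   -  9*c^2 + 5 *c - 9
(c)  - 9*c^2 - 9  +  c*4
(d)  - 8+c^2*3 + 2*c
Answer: b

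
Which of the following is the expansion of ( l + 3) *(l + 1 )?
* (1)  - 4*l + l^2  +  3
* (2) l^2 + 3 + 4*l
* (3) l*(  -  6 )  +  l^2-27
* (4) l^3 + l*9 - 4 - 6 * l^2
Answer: 2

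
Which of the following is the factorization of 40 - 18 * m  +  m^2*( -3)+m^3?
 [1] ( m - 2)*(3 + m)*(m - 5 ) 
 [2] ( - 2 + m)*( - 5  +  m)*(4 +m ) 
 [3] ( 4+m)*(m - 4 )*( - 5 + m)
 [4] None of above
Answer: 2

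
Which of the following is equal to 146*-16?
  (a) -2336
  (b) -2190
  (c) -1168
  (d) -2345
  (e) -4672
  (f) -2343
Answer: a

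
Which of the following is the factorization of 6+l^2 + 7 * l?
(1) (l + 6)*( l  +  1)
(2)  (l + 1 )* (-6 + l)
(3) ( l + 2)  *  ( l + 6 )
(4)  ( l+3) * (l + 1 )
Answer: 1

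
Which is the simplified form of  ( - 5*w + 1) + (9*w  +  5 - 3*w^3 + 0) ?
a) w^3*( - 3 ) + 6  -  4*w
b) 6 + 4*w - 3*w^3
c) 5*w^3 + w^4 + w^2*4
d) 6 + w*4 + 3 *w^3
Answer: b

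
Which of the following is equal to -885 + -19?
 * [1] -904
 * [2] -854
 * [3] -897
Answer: 1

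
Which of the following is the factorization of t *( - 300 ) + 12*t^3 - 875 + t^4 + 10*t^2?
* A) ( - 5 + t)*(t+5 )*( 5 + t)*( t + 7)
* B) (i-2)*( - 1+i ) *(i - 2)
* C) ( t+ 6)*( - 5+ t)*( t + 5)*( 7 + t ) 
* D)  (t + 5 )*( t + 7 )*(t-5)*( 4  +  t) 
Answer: A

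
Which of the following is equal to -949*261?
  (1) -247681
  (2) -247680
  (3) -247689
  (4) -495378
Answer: 3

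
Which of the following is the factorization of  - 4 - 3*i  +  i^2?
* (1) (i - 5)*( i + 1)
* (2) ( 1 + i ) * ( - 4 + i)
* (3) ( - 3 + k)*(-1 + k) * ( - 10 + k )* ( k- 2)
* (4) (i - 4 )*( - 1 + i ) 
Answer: 2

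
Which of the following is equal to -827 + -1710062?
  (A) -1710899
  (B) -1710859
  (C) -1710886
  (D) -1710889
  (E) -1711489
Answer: D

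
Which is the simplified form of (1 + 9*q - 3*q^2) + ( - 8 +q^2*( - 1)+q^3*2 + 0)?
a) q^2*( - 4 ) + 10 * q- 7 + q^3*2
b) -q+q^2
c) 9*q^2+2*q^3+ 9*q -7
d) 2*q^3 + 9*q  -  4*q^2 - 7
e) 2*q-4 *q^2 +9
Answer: d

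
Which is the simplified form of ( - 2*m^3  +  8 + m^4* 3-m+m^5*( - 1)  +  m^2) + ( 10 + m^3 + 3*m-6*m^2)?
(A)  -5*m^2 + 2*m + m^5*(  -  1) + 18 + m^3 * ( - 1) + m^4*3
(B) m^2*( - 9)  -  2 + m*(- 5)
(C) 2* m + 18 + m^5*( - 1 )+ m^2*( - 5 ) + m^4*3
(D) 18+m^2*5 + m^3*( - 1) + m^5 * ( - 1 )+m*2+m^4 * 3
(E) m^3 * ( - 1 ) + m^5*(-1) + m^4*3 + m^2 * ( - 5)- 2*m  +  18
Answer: A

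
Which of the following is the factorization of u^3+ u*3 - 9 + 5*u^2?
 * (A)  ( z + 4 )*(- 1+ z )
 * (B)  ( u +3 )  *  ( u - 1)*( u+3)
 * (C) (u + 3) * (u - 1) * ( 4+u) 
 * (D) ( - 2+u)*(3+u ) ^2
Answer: B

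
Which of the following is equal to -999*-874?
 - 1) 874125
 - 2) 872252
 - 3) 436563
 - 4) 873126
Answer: 4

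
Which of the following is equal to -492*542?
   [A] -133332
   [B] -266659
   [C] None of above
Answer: C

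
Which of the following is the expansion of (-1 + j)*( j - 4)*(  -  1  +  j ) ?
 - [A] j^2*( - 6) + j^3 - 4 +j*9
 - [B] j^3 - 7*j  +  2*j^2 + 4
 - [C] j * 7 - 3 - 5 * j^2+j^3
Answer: A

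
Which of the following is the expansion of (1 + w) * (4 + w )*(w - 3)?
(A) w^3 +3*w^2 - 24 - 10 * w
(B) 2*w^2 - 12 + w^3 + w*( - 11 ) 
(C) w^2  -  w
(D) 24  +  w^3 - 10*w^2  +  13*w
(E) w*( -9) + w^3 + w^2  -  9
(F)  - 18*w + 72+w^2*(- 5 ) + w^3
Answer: B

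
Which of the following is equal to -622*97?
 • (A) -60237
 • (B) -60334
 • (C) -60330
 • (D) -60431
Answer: B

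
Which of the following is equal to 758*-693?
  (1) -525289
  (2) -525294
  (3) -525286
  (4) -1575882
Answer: 2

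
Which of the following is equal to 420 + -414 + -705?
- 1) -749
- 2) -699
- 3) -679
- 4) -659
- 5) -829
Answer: 2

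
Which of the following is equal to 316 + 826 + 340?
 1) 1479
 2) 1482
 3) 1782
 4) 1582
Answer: 2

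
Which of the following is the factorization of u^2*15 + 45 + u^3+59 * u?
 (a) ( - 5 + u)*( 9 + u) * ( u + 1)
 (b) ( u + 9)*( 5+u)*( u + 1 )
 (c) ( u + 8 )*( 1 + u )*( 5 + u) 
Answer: b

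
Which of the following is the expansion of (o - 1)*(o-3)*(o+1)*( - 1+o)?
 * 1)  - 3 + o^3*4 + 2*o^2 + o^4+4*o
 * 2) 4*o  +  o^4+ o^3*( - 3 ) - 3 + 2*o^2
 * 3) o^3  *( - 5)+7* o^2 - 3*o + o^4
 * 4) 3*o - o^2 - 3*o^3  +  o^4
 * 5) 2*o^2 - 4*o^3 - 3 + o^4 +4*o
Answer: 5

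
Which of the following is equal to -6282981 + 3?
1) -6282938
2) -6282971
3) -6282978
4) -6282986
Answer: 3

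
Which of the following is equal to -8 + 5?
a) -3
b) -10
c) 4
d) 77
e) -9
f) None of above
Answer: a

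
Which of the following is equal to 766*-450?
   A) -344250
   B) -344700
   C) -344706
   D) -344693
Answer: B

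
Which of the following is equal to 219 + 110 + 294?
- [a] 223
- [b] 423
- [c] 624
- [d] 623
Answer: d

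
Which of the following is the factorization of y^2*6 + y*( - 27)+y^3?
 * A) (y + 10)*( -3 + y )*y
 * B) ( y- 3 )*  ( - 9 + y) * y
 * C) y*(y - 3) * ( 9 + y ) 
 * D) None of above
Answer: C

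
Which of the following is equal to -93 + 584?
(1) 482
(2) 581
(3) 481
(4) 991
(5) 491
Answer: 5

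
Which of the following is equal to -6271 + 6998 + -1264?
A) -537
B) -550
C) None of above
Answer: A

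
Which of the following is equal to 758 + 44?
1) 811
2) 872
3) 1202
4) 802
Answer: 4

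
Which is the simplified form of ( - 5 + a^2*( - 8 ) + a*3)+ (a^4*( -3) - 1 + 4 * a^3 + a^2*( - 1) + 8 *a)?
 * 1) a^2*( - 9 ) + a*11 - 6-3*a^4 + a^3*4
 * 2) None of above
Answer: 1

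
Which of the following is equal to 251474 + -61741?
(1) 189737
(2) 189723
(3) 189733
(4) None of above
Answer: 3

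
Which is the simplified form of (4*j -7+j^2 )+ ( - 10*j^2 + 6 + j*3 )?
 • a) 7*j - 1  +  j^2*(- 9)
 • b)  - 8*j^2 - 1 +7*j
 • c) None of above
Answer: a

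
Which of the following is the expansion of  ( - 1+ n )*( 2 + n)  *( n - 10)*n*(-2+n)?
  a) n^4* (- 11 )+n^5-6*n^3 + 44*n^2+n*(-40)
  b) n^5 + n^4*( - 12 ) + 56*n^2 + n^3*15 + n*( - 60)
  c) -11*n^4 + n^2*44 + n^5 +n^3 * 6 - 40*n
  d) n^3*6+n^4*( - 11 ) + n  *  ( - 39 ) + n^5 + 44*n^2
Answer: c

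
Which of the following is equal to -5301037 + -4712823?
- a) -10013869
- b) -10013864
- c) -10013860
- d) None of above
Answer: c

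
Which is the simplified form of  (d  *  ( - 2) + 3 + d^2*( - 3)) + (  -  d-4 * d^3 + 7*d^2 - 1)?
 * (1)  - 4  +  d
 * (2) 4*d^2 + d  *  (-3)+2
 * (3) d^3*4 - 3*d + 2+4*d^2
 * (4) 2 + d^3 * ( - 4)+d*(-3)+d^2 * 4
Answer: 4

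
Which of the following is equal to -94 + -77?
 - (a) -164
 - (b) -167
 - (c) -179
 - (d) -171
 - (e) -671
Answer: d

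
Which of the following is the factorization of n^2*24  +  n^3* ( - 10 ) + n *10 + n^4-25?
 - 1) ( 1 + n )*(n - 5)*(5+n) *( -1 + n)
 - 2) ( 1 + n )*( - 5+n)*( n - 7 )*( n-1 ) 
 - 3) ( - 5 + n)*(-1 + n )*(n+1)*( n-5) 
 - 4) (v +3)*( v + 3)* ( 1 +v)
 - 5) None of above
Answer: 3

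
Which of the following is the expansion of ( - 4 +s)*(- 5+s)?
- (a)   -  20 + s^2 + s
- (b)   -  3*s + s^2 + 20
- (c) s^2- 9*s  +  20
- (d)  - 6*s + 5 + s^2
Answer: c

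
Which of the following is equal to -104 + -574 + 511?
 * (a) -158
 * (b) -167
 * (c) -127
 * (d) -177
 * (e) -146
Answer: b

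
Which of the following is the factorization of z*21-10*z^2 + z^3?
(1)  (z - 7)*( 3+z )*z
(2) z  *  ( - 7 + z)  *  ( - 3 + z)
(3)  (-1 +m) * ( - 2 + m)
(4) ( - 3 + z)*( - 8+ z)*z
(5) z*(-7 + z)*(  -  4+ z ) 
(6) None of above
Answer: 2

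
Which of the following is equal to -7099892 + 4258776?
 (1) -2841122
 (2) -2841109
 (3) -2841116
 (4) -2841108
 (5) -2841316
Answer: 3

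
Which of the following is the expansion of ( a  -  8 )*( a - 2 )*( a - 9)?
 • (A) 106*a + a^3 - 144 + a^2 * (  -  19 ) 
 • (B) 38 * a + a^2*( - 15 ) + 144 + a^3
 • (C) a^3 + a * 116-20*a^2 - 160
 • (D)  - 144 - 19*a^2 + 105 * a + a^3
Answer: A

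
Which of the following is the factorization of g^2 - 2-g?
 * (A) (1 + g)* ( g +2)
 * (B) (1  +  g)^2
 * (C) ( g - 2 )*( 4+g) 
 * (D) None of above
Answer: D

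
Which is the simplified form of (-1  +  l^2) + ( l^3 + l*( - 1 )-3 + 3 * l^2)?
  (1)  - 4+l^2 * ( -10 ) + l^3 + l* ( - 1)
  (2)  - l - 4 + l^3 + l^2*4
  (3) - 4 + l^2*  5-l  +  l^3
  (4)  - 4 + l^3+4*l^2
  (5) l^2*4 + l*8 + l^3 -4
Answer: 2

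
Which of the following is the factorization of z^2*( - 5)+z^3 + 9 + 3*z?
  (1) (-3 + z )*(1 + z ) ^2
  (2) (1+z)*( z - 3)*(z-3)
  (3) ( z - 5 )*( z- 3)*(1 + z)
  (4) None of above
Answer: 2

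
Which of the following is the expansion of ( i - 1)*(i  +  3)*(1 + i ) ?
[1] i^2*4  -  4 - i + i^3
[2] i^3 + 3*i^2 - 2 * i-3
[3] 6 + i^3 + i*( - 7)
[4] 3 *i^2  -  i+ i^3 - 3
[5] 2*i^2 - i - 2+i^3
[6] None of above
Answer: 4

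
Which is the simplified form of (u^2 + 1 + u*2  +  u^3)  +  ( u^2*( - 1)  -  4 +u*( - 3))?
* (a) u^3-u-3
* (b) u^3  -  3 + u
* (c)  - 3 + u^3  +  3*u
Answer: a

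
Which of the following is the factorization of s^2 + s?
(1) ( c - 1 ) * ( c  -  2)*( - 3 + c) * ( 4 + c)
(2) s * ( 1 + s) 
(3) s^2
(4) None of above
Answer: 2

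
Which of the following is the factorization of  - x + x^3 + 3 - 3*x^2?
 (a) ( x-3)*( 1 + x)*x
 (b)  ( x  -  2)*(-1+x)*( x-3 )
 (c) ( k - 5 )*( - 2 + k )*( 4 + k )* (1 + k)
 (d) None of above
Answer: d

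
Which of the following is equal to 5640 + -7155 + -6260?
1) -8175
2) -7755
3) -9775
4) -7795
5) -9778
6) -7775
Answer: 6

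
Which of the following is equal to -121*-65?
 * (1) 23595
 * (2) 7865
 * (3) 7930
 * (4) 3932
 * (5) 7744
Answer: 2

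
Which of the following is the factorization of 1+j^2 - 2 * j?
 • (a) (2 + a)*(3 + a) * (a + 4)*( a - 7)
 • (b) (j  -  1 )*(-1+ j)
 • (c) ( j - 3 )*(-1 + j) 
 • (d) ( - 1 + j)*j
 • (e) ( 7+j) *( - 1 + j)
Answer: b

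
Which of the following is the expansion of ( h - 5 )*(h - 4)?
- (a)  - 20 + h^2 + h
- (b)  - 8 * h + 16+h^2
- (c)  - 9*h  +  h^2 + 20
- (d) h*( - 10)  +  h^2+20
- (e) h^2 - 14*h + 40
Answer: c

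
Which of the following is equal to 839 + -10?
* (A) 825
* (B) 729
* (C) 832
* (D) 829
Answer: D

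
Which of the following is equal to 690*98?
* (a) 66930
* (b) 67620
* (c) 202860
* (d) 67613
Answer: b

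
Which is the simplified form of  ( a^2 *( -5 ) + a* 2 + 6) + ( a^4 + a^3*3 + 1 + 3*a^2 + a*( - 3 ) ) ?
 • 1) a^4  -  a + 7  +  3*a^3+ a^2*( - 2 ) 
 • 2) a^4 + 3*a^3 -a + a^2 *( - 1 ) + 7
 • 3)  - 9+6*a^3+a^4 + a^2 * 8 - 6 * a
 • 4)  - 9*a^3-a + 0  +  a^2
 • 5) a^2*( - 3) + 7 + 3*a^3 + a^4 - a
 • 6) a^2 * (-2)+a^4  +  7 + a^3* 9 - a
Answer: 1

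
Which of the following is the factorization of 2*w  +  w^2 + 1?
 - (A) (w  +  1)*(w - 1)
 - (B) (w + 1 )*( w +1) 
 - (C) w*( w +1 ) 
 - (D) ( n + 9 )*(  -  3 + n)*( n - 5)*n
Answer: B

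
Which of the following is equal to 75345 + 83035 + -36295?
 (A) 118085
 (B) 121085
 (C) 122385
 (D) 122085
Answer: D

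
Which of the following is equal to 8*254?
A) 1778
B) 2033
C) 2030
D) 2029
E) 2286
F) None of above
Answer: F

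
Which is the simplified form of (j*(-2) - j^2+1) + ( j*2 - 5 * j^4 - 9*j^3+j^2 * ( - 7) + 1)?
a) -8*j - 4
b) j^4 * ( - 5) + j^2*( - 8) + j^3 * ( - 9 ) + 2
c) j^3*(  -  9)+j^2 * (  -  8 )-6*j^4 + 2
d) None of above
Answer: b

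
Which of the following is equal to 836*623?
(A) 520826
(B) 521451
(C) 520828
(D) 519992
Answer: C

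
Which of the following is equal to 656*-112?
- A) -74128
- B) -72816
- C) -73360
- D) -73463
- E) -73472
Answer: E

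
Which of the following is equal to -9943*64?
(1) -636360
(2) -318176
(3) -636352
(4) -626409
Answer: 3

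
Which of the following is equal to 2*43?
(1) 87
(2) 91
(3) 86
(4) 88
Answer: 3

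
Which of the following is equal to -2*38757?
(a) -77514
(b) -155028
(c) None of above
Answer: a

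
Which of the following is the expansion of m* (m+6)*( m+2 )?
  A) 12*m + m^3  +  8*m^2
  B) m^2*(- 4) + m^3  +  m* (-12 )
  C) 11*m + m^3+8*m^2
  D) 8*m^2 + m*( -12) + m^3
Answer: A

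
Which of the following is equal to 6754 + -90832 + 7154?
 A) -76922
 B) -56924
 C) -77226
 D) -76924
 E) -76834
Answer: D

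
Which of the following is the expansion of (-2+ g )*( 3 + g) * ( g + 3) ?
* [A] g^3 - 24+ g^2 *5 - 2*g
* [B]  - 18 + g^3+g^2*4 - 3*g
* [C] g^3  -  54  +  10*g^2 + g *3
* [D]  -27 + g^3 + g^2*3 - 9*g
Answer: B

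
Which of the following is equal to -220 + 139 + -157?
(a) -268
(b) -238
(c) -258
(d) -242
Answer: b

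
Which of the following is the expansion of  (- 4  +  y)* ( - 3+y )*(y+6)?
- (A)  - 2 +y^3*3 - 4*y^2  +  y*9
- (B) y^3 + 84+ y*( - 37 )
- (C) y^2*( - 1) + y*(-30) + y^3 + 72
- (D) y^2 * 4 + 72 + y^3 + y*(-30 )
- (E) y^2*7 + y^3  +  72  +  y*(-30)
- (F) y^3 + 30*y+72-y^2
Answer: C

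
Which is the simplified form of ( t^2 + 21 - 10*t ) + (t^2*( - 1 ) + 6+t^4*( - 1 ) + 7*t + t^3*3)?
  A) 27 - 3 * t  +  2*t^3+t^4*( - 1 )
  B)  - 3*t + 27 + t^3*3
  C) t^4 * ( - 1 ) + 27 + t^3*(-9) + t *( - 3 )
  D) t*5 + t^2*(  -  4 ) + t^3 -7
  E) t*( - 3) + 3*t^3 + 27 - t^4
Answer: E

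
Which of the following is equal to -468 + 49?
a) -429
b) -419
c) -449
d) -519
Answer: b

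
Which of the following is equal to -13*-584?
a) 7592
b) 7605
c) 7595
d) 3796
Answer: a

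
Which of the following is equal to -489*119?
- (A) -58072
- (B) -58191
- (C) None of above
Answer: B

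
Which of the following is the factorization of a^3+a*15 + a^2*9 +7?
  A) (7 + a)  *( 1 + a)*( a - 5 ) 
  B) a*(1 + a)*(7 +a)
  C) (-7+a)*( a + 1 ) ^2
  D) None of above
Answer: D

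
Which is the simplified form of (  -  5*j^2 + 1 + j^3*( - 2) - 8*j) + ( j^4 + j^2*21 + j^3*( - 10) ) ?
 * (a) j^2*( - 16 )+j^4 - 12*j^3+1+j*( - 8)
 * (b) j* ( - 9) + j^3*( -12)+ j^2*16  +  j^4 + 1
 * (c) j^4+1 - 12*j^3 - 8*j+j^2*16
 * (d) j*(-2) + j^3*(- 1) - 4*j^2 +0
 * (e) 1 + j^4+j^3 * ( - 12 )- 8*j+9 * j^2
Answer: c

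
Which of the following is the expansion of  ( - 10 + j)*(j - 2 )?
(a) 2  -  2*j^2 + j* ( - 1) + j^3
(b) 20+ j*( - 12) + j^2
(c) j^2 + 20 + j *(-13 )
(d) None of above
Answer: b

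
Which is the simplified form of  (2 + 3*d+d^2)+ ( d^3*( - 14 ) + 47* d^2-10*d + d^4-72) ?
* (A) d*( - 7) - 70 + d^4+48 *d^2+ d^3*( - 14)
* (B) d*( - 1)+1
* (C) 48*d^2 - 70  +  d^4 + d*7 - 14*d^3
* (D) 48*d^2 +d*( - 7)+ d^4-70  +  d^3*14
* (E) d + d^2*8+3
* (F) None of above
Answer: A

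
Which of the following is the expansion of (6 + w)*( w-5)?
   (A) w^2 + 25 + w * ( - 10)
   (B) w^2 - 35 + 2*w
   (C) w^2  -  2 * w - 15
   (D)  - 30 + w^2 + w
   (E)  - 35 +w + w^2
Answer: D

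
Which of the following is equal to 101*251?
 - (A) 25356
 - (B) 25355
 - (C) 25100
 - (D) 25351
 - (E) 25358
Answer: D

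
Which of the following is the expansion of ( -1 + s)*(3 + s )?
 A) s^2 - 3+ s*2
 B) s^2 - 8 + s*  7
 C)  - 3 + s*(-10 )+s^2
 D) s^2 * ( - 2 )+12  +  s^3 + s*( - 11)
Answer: A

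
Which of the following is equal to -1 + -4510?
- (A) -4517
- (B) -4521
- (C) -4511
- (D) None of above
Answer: C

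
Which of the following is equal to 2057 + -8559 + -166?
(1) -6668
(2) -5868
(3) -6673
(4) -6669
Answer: 1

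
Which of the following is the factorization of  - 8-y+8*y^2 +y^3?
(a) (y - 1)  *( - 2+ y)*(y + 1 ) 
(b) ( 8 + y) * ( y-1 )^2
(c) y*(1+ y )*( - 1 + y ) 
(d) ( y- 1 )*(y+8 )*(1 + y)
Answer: d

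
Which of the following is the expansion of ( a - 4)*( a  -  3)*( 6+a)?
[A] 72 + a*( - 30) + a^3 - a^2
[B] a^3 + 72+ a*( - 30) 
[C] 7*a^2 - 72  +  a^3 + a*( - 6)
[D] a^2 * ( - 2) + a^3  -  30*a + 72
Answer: A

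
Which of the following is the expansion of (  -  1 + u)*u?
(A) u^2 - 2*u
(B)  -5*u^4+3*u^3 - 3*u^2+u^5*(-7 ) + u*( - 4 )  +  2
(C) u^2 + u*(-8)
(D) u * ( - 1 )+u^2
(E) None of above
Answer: D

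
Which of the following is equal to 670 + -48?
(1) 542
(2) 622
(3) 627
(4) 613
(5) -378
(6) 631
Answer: 2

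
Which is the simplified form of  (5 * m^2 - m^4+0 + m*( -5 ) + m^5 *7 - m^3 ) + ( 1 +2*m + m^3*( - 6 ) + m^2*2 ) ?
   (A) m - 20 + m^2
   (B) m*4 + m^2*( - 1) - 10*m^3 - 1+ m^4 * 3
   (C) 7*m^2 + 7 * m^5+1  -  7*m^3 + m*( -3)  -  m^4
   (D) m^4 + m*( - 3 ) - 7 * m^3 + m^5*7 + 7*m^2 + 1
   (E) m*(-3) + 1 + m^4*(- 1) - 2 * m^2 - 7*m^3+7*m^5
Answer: C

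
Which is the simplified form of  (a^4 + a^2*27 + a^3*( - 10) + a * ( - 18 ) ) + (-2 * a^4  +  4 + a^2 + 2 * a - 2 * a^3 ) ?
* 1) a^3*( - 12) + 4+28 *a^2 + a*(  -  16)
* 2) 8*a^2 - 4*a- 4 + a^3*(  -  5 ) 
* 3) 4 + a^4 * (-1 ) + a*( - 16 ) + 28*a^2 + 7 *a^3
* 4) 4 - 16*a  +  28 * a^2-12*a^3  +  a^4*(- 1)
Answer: 4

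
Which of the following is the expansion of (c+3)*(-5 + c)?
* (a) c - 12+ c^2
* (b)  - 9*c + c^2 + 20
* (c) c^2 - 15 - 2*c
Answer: c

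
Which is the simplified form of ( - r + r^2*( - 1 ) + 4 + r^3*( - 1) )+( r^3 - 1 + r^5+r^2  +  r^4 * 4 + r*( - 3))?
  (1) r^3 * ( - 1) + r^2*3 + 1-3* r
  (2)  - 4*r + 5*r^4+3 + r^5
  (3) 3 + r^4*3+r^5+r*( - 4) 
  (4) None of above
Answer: 4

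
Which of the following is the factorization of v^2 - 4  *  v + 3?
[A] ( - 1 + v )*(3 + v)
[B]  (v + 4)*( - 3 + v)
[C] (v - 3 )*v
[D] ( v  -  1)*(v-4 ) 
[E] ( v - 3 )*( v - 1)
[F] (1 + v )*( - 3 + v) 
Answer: E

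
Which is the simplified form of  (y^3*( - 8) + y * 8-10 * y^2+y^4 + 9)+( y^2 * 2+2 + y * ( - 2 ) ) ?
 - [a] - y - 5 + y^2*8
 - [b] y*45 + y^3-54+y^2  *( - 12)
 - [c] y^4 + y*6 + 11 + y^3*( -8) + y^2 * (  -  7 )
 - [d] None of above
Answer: d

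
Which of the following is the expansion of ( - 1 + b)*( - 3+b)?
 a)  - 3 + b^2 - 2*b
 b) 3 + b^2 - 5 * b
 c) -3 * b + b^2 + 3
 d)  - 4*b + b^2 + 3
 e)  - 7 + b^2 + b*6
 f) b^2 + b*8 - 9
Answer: d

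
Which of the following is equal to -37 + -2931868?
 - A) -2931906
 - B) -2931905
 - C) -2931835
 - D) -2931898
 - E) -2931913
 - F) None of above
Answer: B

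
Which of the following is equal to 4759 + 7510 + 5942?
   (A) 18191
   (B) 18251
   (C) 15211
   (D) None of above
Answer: D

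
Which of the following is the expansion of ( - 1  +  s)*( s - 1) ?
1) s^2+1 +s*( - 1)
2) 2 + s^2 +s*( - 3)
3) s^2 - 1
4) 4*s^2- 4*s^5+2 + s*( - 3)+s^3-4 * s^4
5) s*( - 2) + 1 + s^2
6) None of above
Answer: 5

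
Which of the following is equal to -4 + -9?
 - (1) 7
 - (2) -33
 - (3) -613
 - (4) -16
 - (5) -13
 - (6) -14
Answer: 5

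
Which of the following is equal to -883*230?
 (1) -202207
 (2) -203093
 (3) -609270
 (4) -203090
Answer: 4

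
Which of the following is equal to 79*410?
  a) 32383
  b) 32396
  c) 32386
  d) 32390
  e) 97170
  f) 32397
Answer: d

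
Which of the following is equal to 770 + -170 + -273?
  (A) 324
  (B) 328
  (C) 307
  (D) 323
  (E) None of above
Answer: E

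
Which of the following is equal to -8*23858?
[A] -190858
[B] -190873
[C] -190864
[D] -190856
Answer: C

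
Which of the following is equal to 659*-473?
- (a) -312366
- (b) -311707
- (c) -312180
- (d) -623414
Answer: b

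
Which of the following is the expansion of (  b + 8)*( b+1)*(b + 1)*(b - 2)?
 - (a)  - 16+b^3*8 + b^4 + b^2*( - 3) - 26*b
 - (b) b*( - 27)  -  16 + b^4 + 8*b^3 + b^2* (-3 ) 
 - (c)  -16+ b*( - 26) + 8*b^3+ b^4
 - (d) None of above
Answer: a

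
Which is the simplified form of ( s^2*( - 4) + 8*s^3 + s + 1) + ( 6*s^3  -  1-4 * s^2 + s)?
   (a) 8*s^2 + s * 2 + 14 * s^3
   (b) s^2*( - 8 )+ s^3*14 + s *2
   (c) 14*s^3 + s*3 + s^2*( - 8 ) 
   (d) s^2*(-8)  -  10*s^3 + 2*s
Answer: b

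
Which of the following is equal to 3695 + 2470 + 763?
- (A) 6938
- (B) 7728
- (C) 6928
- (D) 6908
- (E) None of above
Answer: C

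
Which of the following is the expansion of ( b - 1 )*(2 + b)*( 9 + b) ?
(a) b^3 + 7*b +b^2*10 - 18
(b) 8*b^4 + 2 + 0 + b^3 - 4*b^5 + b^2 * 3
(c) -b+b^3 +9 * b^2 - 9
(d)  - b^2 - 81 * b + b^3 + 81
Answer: a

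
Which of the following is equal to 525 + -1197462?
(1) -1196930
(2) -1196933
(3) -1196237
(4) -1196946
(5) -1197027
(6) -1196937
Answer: 6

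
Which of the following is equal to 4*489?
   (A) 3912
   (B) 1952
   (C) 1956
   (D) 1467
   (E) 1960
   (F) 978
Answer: C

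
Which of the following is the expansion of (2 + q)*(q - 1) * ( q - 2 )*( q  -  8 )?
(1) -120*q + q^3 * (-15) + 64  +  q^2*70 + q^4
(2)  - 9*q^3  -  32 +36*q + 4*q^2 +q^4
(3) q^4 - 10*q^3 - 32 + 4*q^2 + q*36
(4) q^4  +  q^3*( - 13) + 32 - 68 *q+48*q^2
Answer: 2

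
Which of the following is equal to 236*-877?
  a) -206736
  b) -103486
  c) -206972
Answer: c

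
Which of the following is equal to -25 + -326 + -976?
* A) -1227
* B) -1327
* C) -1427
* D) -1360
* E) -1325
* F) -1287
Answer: B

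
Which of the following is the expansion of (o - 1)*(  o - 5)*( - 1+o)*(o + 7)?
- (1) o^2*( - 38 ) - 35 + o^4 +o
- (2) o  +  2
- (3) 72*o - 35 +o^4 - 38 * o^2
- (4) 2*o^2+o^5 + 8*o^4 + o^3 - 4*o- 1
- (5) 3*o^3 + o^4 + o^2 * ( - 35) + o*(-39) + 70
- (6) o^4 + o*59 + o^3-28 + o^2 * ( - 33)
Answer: 3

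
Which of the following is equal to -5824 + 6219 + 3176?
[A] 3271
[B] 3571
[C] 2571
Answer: B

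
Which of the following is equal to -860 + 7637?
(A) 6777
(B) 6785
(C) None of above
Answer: A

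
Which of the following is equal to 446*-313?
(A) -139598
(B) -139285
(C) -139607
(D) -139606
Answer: A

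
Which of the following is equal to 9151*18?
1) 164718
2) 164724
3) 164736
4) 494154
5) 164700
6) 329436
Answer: 1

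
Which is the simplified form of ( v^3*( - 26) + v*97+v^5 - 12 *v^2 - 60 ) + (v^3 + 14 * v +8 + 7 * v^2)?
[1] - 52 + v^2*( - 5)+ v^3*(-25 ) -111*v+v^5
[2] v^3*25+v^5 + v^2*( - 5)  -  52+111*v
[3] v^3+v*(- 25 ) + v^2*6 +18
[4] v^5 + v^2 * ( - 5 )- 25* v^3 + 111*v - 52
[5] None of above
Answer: 4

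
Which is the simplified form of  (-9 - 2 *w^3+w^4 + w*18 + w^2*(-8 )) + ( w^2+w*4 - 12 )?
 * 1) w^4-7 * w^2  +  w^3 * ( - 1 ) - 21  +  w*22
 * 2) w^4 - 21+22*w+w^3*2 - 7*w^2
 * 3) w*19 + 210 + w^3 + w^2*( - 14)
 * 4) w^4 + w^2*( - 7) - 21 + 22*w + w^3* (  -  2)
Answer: 4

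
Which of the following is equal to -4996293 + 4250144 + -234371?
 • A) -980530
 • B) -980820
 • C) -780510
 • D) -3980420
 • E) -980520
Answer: E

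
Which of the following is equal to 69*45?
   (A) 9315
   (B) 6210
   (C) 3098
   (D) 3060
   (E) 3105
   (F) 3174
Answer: E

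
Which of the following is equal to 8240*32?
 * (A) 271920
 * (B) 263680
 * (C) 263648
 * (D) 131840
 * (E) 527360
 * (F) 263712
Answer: B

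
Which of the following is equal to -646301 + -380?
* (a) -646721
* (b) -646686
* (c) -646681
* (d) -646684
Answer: c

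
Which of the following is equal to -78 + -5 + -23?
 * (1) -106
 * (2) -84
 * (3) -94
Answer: 1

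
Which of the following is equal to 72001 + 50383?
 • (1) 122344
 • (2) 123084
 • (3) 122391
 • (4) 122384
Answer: 4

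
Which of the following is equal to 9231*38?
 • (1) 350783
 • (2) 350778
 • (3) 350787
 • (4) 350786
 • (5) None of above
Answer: 2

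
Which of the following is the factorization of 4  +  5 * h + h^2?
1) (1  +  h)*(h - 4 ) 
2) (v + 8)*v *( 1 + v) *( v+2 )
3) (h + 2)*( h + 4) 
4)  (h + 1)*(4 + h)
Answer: 4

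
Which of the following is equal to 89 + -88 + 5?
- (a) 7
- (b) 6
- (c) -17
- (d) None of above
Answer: b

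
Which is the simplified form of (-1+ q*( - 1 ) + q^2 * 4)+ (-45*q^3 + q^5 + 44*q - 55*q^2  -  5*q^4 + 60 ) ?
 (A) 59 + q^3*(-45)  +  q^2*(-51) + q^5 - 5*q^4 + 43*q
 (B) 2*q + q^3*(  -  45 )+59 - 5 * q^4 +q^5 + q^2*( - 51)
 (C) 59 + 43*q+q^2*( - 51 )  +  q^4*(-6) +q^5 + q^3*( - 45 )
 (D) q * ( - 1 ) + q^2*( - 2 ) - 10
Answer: A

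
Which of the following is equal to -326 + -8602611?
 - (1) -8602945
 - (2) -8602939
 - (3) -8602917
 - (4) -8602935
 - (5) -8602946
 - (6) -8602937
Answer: 6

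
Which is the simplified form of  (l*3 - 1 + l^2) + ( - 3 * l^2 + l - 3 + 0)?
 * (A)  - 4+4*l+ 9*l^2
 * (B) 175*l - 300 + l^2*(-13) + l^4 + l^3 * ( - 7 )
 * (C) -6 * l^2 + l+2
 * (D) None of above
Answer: D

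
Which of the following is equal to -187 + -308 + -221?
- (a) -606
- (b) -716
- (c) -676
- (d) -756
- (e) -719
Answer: b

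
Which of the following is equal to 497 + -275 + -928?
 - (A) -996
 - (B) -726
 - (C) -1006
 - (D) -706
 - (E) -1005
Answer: D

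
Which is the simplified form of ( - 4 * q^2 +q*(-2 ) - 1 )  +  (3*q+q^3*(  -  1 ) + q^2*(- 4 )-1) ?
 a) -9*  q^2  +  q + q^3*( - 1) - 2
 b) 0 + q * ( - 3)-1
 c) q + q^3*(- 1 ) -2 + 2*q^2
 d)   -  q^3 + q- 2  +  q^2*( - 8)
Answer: d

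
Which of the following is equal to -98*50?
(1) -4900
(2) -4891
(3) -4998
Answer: 1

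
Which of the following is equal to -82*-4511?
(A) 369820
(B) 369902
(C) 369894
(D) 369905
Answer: B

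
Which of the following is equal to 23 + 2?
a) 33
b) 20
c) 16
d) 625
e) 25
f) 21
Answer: e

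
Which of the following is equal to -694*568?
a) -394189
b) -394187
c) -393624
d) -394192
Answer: d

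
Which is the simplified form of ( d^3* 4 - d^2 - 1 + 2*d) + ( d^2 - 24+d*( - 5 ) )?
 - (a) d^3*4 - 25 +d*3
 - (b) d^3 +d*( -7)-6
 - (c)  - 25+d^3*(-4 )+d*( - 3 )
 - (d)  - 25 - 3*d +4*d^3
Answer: d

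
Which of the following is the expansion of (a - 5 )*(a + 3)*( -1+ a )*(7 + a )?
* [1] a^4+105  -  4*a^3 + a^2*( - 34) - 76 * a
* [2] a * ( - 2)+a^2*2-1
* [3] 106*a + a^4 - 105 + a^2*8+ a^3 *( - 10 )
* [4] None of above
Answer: 4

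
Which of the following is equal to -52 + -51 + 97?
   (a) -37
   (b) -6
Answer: b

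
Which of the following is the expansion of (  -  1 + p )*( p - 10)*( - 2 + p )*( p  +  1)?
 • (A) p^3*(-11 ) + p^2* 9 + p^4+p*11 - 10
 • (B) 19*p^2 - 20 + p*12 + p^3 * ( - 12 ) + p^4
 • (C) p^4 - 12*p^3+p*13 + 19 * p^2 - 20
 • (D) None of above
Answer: B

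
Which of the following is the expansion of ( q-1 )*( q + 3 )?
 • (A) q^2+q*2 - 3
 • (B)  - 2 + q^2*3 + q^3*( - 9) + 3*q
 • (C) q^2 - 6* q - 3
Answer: A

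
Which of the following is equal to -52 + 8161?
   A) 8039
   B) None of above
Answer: B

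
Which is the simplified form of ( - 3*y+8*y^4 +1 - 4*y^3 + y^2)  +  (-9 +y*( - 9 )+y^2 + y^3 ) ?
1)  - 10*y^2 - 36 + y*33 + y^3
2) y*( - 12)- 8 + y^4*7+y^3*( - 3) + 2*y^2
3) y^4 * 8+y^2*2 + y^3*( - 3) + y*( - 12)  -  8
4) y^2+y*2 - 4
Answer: 3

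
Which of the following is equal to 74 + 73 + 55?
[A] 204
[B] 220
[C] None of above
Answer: C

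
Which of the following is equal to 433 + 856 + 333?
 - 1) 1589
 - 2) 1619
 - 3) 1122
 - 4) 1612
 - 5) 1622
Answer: 5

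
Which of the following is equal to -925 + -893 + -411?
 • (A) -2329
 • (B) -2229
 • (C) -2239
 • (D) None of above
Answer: B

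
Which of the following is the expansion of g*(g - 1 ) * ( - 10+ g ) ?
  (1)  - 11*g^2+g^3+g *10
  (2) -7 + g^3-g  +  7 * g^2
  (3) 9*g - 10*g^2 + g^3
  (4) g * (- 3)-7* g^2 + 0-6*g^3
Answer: 1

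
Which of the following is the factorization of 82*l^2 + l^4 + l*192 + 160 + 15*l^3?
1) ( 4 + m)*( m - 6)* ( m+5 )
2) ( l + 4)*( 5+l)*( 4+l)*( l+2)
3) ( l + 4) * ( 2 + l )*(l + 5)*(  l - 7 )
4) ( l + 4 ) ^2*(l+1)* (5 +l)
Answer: 2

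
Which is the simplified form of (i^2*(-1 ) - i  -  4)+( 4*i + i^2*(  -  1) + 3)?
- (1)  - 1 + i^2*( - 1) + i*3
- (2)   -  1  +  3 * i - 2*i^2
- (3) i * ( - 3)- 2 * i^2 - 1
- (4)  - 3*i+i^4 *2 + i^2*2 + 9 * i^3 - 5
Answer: 2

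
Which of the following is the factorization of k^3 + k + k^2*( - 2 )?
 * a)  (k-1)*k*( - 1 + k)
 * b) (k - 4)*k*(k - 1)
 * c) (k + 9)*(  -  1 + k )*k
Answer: a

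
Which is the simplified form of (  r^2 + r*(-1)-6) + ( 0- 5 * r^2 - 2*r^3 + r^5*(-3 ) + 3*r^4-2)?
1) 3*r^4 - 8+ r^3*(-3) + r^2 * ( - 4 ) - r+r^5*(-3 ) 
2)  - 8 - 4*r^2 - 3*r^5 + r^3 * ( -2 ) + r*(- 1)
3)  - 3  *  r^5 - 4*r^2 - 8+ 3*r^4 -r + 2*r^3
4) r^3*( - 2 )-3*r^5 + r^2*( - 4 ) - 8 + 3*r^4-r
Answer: 4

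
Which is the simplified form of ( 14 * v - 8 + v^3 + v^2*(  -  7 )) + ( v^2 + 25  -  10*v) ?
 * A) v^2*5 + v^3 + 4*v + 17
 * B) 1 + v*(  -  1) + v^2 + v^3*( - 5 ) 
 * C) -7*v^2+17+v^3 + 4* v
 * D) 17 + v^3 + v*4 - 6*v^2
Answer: D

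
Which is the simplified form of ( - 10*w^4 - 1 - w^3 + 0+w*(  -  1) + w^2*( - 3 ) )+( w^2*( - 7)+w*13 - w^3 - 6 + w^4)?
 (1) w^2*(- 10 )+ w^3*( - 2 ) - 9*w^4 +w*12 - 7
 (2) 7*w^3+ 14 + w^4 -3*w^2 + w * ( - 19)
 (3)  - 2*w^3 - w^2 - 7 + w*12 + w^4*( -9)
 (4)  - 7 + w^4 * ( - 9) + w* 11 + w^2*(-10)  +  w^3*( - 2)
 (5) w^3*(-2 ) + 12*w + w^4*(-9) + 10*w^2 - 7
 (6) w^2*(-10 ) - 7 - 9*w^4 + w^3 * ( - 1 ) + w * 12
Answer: 1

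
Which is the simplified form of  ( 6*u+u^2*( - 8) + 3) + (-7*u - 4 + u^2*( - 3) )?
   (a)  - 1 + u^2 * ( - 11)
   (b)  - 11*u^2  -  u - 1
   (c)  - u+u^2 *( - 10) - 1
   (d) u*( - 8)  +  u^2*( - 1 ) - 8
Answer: b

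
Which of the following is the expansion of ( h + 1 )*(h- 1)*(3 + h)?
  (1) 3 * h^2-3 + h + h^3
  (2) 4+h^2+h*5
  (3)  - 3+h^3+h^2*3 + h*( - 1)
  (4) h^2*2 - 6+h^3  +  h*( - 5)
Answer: 3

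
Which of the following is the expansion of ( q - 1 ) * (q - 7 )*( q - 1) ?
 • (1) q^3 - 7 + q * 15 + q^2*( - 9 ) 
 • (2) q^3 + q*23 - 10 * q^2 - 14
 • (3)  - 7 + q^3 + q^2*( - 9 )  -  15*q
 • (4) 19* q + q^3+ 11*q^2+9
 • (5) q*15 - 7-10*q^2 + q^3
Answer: 1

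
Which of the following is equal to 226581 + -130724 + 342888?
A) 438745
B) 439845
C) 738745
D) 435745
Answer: A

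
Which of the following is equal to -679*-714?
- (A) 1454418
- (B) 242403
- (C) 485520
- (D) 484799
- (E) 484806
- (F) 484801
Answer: E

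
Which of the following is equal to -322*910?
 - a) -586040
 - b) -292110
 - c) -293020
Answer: c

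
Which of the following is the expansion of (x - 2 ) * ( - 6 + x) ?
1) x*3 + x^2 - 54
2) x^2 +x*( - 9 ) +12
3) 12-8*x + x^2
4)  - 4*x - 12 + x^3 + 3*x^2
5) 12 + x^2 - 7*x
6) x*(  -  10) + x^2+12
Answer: 3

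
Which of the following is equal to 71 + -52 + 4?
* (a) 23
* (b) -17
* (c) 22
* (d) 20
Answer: a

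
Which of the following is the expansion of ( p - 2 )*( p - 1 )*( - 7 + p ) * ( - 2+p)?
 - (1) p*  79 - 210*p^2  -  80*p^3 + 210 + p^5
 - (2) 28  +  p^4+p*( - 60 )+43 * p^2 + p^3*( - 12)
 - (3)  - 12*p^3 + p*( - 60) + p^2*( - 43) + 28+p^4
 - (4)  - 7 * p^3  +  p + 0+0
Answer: 2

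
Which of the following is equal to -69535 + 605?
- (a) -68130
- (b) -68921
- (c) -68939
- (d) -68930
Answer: d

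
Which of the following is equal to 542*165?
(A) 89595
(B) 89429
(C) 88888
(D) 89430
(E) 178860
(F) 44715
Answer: D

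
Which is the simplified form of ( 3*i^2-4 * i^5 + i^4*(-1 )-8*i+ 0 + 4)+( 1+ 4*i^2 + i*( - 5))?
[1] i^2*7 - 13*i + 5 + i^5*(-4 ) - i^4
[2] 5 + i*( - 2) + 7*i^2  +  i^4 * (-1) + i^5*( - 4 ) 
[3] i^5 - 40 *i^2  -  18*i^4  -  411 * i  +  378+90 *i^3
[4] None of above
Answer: 1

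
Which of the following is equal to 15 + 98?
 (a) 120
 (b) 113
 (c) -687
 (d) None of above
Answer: b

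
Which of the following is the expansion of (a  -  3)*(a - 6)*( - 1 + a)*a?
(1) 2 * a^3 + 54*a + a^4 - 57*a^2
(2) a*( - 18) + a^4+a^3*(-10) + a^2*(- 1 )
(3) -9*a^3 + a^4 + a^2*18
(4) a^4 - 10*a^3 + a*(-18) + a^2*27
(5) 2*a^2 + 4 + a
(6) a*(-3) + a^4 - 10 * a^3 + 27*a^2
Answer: 4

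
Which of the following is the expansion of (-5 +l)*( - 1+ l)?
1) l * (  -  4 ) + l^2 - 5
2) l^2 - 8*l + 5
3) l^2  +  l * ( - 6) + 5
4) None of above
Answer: 3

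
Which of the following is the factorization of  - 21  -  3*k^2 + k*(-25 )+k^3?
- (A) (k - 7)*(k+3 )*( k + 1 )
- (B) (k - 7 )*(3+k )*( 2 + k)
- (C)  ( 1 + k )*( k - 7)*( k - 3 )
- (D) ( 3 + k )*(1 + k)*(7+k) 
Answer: A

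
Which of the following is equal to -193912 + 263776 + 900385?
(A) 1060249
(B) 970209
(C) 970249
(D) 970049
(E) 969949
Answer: C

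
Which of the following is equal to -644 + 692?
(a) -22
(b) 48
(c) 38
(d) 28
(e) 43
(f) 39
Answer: b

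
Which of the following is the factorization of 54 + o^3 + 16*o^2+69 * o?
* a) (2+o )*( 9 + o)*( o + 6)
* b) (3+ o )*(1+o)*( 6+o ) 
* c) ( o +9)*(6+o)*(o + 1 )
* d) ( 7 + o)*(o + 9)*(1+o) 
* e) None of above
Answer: c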